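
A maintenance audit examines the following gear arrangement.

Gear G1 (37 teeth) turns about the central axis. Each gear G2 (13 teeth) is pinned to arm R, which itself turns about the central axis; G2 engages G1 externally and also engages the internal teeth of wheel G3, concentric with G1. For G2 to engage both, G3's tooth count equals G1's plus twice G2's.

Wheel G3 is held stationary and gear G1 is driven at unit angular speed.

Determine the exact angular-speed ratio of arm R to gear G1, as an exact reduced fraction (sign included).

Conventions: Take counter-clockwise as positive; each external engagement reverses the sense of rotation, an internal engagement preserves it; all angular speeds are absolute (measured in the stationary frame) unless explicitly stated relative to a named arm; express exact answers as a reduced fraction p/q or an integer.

recognized (axles ride arm R): planetary set, 37/13/63 teeth
ring teeth: 37 + 2·13 = 63
37(ω_sun−ω_arm) = −63(ω_ring−ω_arm),  ω_ring = 0, ω_sun = 1
37(1−ω_arm) = −63(0−ω_arm)  ⇒  100·ω_arm = 37  ⇒  ω_arm = 37/100
ω_out/ω_in = 37/100

37/100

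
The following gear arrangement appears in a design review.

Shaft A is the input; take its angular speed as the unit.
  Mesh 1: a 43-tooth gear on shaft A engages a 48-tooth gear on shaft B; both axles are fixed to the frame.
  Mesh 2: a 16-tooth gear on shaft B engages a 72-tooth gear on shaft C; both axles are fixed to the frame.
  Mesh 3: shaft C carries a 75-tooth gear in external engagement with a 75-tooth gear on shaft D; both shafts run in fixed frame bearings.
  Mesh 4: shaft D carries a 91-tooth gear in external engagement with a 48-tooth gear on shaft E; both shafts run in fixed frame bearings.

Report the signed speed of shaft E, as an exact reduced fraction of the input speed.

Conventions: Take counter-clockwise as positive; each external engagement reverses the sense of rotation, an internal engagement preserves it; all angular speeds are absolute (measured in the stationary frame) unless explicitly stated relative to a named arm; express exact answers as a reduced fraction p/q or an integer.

4-mesh fixed-axis compound train (all bearings frame-fixed)
mesh 1 [43T→48T]: |ω|/ω_in = 1×43/48 = 43/48, sense flips to −
mesh 2 [16T→72T]: |ω|/ω_in = (43/48)×16/72 = 43/216, sense flips to +
mesh 3 [75T→75T]: |ω|/ω_in = (43/216)×75/75 = 43/216, sense flips to −
mesh 4 [91T→48T]: |ω|/ω_in = (43/216)×91/48 = 3913/10368, sense flips to +
signed output speed (× input speed) = 3913/10368

3913/10368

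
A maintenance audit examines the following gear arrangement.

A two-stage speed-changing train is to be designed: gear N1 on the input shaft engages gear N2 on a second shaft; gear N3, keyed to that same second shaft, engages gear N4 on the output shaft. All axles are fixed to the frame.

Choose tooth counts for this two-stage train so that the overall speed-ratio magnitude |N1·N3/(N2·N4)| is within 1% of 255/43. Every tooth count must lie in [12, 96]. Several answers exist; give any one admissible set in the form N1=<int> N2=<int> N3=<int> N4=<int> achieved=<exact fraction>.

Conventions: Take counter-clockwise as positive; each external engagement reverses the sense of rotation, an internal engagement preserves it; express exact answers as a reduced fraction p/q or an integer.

N1=34 N2=12 N3=90 N4=43 achieved=255/43

design class (target 255/43): fixed-axis compound train
target = 255/43 in lowest terms: an exact hit needs N1·N3 = k·255 and N2·N4 = k·43 for one integer k, every count in [12, 96]; additionally prefer no 1:1 stage (N1 ≠ N2, N3 ≠ N4)
k = 1…11: no 1:1-free in-range split of k·255 and k·43 into factor pairs; take k = 12
k = 12: N1·N3 = 3060 = 34·90, N2·N4 = 516 = 12·43
achieved = 34·90/(12·43) = 255/43; |achieved − target| = 0 ≤ 51/860 ✓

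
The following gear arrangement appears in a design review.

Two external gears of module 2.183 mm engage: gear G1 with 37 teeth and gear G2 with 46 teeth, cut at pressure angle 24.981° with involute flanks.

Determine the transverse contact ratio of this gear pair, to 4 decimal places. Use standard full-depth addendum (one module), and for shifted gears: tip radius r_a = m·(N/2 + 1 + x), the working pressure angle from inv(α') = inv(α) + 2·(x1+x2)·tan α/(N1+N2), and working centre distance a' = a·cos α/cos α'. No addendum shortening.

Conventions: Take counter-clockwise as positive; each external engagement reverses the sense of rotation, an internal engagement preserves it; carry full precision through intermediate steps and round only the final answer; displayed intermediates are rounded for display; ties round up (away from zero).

class = single-mesh tooth geometry [involute pair 37T × 46T, m = 2.183]
base radii: r_b1 = 36.607351, r_b2 = 45.511842
tip radii: r_a1 = 42.568500, r_a2 = 52.392000
no profile shift: α' = α, a' = a
action lengths: √(r_a1²−r_b1²) = 21.725079, √(r_a2²−r_b2²) = 25.953688
base pitch p_b = π·m·cos α = 6.216507
CR = (21.725079 + 25.953688 − 90.594500·sin 24.98100°)/6.216507 = 1.515177
contact ratio ≈ 1.5152

1.5152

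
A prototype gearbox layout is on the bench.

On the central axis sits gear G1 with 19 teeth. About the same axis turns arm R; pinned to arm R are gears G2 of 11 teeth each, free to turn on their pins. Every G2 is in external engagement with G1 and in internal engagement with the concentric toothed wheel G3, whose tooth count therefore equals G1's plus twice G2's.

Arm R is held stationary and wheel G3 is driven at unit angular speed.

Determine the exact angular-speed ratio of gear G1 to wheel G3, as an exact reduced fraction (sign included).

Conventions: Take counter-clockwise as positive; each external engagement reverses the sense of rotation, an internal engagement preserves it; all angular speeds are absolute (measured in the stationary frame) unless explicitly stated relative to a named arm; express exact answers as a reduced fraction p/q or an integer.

planetary set (19T centre, 11T on arm, 41T internal) — Willis relation
ring teeth: 19 + 2·11 = 41
19(ω_sun−ω_arm) = −41(ω_ring−ω_arm),  ω_arm = 0, ω_ring = 1
ω_sun = 0 − (41/19)(1−0) = -41/19
ω_out/ω_in = -41/19

-41/19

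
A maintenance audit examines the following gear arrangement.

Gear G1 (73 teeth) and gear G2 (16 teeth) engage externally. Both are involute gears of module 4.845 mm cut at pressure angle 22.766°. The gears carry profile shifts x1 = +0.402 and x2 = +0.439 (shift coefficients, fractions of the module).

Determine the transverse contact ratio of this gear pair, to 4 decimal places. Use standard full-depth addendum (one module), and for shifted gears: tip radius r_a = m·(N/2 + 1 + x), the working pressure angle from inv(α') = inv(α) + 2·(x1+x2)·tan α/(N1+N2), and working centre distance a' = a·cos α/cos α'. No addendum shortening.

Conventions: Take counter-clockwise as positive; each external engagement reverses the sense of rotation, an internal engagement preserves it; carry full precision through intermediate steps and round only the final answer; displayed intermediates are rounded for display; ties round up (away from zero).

recognized (one external pair, fixed centres): single-mesh tooth geometry, m = 4.845, N1 = 73, N2 = 16
base radii: r_b1 = 163.065222, r_b2 = 35.740323
tip radii: r_a1 = 183.635190, r_a2 = 45.731955
inv(α') = inv(22.766°) + 2·(+0.402+0.439)·tan α/(73+16) = 0.03025270  ⇒  α' = 25.07284°
a' = a·cos α / cos α' = 215.6025·cos 22.766°/cos 25.07284° = 219.487943
action lengths: √(r_a1²−r_b1²) = 84.448899, √(r_a2²−r_b2²) = 28.531405
base pitch p_b = π·m·cos α = 14.035192
CR = (84.448899 + 28.531405 − 219.487943·sin 25.07284°)/14.035192 = 1.422700
contact ratio ≈ 1.4227

1.4227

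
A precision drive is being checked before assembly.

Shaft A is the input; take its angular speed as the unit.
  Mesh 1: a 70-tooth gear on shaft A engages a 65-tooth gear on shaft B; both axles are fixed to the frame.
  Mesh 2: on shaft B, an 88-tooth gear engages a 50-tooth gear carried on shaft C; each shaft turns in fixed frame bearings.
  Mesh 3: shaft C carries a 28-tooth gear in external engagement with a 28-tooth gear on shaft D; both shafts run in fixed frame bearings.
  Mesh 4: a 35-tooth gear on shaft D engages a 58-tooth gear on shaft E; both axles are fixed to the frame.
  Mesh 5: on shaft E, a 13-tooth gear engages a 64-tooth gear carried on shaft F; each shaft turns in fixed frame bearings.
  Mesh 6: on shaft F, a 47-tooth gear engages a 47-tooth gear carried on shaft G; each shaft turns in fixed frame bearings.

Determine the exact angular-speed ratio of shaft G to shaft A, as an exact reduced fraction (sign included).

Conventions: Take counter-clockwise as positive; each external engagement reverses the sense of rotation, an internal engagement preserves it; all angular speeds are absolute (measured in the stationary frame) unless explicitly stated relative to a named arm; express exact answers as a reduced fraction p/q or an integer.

539/2320

class = fixed-axis compound train [6 meshes; 6 ratios multiply, 6 sense flips]
mesh 1 [70T→65T]: running ratio 14/13, sense −
mesh 2 [88T→50T]: running ratio 616/325, sense +
mesh 3 [28T→28T]: running ratio 616/325, sense −
mesh 4 [35T→58T]: running ratio 2156/1885, sense +
mesh 5 [13T→64T]: running ratio 539/2320, sense −
mesh 6 [47T→47T]: running ratio 539/2320, sense +
ω_out/ω_in = 539/2320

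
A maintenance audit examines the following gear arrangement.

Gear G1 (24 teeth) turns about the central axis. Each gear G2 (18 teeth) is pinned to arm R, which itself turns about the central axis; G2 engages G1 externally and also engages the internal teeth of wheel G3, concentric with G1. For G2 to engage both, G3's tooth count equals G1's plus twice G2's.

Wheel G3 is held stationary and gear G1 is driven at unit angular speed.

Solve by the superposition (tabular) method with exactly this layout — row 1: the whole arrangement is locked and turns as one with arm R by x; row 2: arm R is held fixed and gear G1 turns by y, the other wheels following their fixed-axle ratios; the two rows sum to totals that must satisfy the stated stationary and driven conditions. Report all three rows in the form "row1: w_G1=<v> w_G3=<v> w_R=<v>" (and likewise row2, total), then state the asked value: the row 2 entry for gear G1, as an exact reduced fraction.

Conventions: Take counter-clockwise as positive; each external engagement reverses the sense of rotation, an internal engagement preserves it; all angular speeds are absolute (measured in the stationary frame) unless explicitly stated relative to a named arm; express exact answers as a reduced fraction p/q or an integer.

row1: w_G1=2/7 w_G3=2/7 w_R=2/7
row2: w_G1=5/7 w_G3=-2/7 w_R=0
total: w_G1=1 w_G3=0 w_R=2/7
asked value: 5/7

topology: planetary set — G1 24T / G2 18T / G3 60T, arm = carrier (Willis)
row 1: whole set turns with the arm by x
superposition row 2 [arm held]: sun y, ring −(24/60)·y, arm 0
boundary: total ω_ring = x − (24/60)·y = 0 and total ω_sun = x + y = 1  ⇒  y = 5/7, x = 2/7
row 2 ring = −(24/60)·5/7 = -2/7
totals (row 1 + row 2): sun 2/7 + 5/7 = 1, ring 2/7 + (-2/7) = 0, arm 2/7 + 0 = 2/7
asked cell (row2, sun) = 5/7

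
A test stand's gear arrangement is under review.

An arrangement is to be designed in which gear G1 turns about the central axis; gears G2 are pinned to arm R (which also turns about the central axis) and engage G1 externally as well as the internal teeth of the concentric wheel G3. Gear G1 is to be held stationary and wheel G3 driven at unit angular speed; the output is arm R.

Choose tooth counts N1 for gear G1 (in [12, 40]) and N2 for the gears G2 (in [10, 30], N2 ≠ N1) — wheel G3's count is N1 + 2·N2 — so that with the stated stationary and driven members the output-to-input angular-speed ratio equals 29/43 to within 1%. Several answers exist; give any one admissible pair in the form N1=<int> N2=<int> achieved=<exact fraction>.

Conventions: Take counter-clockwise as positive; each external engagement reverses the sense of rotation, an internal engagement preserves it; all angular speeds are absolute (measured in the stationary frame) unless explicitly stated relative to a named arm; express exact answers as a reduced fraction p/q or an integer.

topology: planetary set — design target 29/43, arm = carrier (Willis)
Willis with ω_sun = 0: ω_arm/ω_ring = N3/(N1+N3); set equal to 29/43  ⇒  N3/N1 = (29/43)/(1 − 29/43) = 29/14
N3 = N1 + 2·N2  ⇒  N2/N1 = (N3/N1 − 1)/2 = (29/14 − 1)/2 = 15/28
smallest multiple with N1 ≥ 12 and N2 ≥ 10: k = 1  ⇒  N1 = 1·28 = 28, N2 = 1·15 = 15 (N1 ≤ 40, N2 ≤ 30, N2 ≠ N1 ✓), N3 = 28 + 2·15 = 58
check: N3/(N1+N3) with N1 = 28, N3 = 58 gives 29/43; |achieved − target| = 0 ≤ 29/4300 ✓

N1=28 N2=15 achieved=29/43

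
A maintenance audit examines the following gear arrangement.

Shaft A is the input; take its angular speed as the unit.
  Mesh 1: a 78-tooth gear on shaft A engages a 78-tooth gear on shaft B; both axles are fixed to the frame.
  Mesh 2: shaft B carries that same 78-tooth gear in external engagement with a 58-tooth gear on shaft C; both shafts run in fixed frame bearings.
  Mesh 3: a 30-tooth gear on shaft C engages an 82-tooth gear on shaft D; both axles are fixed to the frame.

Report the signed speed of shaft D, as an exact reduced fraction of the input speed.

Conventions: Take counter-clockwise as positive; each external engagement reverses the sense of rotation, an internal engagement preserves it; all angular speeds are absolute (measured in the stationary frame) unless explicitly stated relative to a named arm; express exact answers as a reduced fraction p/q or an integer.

-585/1189

3-mesh fixed-axis compound train (all bearings frame-fixed)
mesh 1 [78T→78T]: |ω|/ω_in = 1×78/78 = 1, sense flips to −
mesh 2 [78T→58T]: |ω|/ω_in = 1×78/58 = 39/29, sense flips to +
mesh 3 [30T→82T]: |ω|/ω_in = (39/29)×30/82 = 585/1189, sense flips to −
signed output speed (× input speed) = -585/1189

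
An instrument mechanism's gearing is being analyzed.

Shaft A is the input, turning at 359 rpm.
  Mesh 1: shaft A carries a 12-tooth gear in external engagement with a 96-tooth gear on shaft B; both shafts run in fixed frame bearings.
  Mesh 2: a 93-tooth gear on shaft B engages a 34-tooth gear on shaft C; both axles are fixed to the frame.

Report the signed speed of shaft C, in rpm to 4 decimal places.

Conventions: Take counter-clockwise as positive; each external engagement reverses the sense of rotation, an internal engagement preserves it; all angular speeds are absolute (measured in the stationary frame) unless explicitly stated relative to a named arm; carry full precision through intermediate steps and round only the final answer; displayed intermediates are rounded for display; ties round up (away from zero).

+122.7463 rpm

2-mesh fixed-axis compound train (all bearings frame-fixed)
mesh 1 [12T→96T]: ω = 359.0000×12/96 = 44.8750 rpm, sense flips to −
mesh 2 [93T→34T]: ω = 44.8750×93/34 = 122.7463 rpm, sense flips to +
signed output speed = +122.7463 rpm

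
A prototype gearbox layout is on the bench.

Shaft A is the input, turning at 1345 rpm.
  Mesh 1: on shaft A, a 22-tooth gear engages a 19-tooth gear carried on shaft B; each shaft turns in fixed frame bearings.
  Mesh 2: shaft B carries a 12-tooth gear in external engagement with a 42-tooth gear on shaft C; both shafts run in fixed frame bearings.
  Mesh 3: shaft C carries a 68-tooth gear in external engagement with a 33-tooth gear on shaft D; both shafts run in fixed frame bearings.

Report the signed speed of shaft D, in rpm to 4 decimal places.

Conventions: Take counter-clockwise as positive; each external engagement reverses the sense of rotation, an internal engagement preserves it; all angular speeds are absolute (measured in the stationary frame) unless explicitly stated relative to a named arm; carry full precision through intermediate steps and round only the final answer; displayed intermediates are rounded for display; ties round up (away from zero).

-916.8922 rpm

3-mesh fixed-axis compound train (all bearings frame-fixed)
mesh 1 [22T→19T]: ω = 1345.0000×22/19 = 1557.3684 rpm, sense flips to −
mesh 2 [12T→42T]: ω = 1557.3684×12/42 = 444.9624 rpm, sense flips to +
mesh 3 [68T→33T]: ω = 444.9624×68/33 = 916.8922 rpm, sense flips to −
signed output speed = -916.8922 rpm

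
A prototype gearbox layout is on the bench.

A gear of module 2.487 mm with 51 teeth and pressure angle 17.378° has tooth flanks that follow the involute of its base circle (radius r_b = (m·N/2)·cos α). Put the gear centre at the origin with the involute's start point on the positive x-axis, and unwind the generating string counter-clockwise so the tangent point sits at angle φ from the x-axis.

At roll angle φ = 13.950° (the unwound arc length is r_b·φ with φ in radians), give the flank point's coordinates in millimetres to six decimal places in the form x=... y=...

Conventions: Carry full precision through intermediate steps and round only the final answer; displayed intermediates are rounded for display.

topology: single-mesh involute geometry — m = 2.487, N = 51
pitch radius r_p = m·N/2 = 2.487·51/2 = 63.418500
base radius r_b = r_p·cos α = 63.418500·cos 17.378° = 60.523768
roll angle φ = 13.950° = 0.24347343 rad
x = r_b·(cos φ + φ·sin φ) = 62.291173
y = r_b·(sin φ − φ·cos φ) = 0.289456

x=62.291173 y=0.289456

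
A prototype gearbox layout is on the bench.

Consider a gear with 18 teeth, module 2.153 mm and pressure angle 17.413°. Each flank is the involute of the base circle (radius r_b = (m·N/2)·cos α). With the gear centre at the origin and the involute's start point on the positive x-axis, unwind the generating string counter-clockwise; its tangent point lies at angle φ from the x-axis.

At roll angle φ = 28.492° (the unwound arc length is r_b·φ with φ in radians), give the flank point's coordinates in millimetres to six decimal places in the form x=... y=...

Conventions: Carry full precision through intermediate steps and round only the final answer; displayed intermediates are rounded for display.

recognized (one wheel, involute flank): single-mesh tooth geometry, m = 2.153, N = 18
pitch radius r_p = m·N/2 = 2.153·18/2 = 19.377000
base radius r_b = r_p·cos α = 19.377000·cos 17.413° = 18.489000
roll angle φ = 28.492° = 0.49727921 rad
x = r_b·(cos φ + φ·sin φ) = 20.635643
y = r_b·(sin φ − φ·cos φ) = 0.739291

x=20.635643 y=0.739291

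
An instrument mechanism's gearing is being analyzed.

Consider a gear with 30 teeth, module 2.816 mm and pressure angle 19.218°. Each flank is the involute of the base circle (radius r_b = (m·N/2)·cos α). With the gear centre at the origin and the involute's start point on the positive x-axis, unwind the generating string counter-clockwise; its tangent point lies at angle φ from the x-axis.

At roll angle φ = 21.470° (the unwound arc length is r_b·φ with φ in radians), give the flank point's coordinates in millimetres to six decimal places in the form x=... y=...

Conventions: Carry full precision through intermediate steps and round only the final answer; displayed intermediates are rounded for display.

x=42.588890 y=0.689792

recognized (one wheel, involute flank): single-mesh tooth geometry, m = 2.816, N = 30
pitch radius r_p = m·N/2 = 2.816·30/2 = 42.240000
base radius r_b = r_p·cos α = 42.240000·cos 19.218° = 39.886092
roll angle φ = 21.470° = 0.37472219 rad
x = r_b·(cos φ + φ·sin φ) = 42.588890
y = r_b·(sin φ − φ·cos φ) = 0.689792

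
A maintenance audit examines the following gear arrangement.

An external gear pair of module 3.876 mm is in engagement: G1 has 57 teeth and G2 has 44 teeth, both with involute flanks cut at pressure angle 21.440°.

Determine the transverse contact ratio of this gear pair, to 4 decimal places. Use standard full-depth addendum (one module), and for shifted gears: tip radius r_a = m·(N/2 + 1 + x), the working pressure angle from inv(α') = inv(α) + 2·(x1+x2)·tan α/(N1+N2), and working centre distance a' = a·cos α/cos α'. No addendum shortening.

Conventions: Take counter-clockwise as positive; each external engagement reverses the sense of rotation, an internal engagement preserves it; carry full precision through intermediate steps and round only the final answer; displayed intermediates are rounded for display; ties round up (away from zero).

topology: single-mesh involute geometry — m = 3.876, 57T/44T pair
base radii: r_b1 = 102.821847, r_b2 = 79.371251
tip radii: r_a1 = 114.342000, r_a2 = 89.148000
no profile shift: α' = α, a' = a
action lengths: √(r_a1²−r_b1²) = 50.017603, √(r_a2²−r_b2²) = 40.590276
base pitch p_b = π·m·cos α = 11.334188
CR = (50.017603 + 40.590276 − 195.738000·sin 21.44000°)/11.334188 = 1.681674
contact ratio ≈ 1.6817

1.6817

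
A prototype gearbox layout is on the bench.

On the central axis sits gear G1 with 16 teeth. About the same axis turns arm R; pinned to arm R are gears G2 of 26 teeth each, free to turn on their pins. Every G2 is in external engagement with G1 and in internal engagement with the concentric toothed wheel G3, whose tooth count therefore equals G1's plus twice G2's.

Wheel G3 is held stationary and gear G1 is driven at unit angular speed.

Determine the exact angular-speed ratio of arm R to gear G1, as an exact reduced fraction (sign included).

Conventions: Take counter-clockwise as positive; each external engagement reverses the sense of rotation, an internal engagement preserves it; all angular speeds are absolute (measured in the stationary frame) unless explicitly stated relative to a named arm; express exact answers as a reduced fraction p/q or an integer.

4/21

planetary set (16T centre, 26T on arm, 68T internal) — Willis relation
ring teeth: 16 + 2·26 = 68
16(ω_sun−ω_arm) = −68(ω_ring−ω_arm),  ω_ring = 0, ω_sun = 1
16(1−ω_arm) = −68(0−ω_arm)  ⇒  84·ω_arm = 16  ⇒  ω_arm = 4/21
ω_out/ω_in = 4/21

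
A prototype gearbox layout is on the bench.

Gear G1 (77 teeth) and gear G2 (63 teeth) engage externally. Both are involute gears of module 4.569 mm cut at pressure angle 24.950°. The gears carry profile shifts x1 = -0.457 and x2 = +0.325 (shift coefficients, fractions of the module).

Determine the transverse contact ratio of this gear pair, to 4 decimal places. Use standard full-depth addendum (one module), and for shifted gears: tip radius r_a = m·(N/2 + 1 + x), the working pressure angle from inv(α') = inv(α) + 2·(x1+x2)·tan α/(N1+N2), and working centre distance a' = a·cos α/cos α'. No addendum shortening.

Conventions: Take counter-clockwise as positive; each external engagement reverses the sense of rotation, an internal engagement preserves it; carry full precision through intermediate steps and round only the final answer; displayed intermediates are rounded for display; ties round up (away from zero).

1.5645

recognized (one external pair, fixed centres): single-mesh tooth geometry, m = 4.569, N1 = 77, N2 = 63
base radii: r_b1 = 159.490245, r_b2 = 130.492019
tip radii: r_a1 = 178.387467, r_a2 = 149.977425
inv(α') = inv(24.950°) + 2·(-0.457+0.325)·tan α/(77+63) = 0.02890870  ⇒  α' = 24.71527°
a' = a·cos α / cos α' = 319.8300·cos 24.950°/cos 24.71527° = 319.224229
action lengths: √(r_a1²−r_b1²) = 79.905883, √(r_a2²−r_b2²) = 73.926051
base pitch p_b = π·m·cos α = 13.014374
CR = (79.905883 + 73.926051 − 319.224229·sin 24.71527°)/13.014374 = 1.564528
contact ratio ≈ 1.5645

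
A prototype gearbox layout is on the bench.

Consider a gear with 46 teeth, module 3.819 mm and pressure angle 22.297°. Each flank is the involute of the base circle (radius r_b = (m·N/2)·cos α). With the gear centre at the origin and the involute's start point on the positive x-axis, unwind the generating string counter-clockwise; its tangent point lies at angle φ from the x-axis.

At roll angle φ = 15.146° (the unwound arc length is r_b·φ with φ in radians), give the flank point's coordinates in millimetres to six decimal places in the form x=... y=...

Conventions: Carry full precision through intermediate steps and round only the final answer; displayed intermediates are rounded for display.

x=84.059515 y=0.496928

class = single-mesh tooth geometry [base-circle involute, m = 3.819, 46T]
pitch radius r_p = m·N/2 = 3.819·46/2 = 87.837000
base radius r_b = r_p·cos α = 87.837000·cos 22.297° = 81.269391
roll angle φ = 15.146° = 0.26434757 rad
x = r_b·(cos φ + φ·sin φ) = 84.059515
y = r_b·(sin φ − φ·cos φ) = 0.496928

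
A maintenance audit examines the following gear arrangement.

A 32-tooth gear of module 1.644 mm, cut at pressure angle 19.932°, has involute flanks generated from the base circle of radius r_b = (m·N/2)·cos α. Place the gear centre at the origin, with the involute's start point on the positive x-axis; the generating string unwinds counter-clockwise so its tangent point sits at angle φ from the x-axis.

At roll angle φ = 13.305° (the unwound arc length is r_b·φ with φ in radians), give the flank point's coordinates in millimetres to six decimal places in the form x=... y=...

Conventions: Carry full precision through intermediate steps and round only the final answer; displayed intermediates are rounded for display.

single-mesh involute tooth geometry (32T wheel at module 1.644)
pitch radius r_p = m·N/2 = 1.644·32/2 = 26.304000
base radius r_b = r_p·cos α = 26.304000·cos 19.932° = 24.728335
roll angle φ = 13.305° = 0.23221606 rad
x = r_b·(cos φ + φ·sin φ) = 25.386102
y = r_b·(sin φ − φ·cos φ) = 0.102661

x=25.386102 y=0.102661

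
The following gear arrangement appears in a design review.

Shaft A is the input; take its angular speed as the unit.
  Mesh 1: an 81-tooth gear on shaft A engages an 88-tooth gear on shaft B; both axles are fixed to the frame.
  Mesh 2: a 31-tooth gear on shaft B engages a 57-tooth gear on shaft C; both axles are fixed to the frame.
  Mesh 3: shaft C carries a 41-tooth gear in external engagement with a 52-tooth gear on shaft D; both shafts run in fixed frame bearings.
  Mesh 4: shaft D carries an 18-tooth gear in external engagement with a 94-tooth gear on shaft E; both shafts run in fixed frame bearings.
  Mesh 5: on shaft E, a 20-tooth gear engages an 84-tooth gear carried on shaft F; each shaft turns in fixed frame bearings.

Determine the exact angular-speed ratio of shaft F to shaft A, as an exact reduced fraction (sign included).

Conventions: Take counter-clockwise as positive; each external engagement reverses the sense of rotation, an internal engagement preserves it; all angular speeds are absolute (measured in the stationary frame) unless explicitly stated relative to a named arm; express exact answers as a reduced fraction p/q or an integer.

class = fixed-axis compound train [5 meshes; 5 ratios multiply, 5 sense flips]
mesh 1 [81T→88T]: running ratio 81/88, sense −
mesh 2 [31T→57T]: running ratio 837/1672, sense +
mesh 3 [41T→52T]: running ratio 34317/86944, sense −
mesh 4 [18T→94T]: running ratio 308853/4086368, sense +
mesh 5 [20T→84T]: running ratio 514755/28604576, sense −
ω_out/ω_in = -514755/28604576

-514755/28604576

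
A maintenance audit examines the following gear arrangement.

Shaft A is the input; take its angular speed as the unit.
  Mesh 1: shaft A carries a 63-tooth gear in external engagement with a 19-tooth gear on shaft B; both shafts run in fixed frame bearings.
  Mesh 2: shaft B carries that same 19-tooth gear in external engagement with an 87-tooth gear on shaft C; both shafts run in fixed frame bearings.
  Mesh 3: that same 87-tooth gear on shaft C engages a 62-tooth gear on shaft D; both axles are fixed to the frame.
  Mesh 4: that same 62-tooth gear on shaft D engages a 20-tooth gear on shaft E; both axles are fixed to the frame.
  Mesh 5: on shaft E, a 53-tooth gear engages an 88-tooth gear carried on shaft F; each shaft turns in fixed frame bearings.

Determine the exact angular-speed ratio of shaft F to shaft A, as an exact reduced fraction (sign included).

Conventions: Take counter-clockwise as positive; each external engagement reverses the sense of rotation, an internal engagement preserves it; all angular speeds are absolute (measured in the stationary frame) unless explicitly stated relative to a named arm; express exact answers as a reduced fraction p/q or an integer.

class = fixed-axis compound train [5 meshes; 5 ratios multiply, 5 sense flips]
mesh 1 [63T→19T]: running ratio 63/19, sense −
mesh 2 [19T→87T]: running ratio 21/29, sense +
mesh 3 [87T→62T]: running ratio 63/62, sense −
mesh 4 [62T→20T]: running ratio 63/20, sense +
mesh 5 [53T→88T]: running ratio 3339/1760, sense −
ω_out/ω_in = -3339/1760

-3339/1760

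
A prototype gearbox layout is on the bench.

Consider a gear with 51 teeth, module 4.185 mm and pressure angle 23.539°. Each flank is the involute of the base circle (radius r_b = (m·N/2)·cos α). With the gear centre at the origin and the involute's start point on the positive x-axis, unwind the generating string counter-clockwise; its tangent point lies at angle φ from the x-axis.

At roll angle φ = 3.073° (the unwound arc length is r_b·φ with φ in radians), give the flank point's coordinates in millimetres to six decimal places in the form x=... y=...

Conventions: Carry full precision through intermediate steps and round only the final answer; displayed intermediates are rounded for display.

x=97.977989 y=0.005030

single-mesh involute tooth geometry (51T wheel at module 4.185)
pitch radius r_p = m·N/2 = 4.185·51/2 = 106.717500
base radius r_b = r_p·cos α = 106.717500·cos 23.539° = 97.837371
roll angle φ = 3.073° = 0.05363397 rad
x = r_b·(cos φ + φ·sin φ) = 97.977989
y = r_b·(sin φ − φ·cos φ) = 0.005030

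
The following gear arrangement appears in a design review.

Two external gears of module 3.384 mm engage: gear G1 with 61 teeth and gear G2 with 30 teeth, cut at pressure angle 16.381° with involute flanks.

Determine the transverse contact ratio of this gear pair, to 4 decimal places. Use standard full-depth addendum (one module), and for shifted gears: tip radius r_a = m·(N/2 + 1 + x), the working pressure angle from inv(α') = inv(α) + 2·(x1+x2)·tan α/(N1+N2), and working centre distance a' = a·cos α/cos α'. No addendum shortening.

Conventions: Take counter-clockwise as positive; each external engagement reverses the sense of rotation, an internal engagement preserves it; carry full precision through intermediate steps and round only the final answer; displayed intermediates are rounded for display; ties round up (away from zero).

1.9316

single-mesh involute tooth geometry (61T engaging 30T at module 3.384)
base radii: r_b1 = 99.022372, r_b2 = 48.699527
tip radii: r_a1 = 106.596000, r_a2 = 54.144000
no profile shift: α' = α, a' = a
action lengths: √(r_a1²−r_b1²) = 39.462350, √(r_a2²−r_b2²) = 23.662814
base pitch p_b = π·m·cos α = 10.199605
CR = (39.462350 + 23.662814 − 153.972000·sin 16.38100°)/10.199605 = 1.931591
contact ratio ≈ 1.9316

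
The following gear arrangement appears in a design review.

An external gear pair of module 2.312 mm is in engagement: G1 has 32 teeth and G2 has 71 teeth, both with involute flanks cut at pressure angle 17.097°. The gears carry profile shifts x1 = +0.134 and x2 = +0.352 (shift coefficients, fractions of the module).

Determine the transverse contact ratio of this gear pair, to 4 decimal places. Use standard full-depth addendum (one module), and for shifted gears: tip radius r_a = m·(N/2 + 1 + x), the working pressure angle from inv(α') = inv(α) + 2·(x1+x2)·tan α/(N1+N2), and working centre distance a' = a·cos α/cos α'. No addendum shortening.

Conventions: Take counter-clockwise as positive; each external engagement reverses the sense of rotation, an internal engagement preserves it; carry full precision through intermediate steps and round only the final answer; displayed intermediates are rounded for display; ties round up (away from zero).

1.8158

recognized (one external pair, fixed centres): single-mesh tooth geometry, m = 2.312, N1 = 32, N2 = 71
base radii: r_b1 = 35.357265, r_b2 = 78.448931
tip radii: r_a1 = 39.613808, r_a2 = 85.201824
inv(α') = inv(17.097°) + 2·(+0.134+0.352)·tan α/(32+71) = 0.01208654  ⇒  α' = 18.69089°
a' = a·cos α / cos α' = 119.0680·cos 17.097°/cos 18.69089° = 120.142351
action lengths: √(r_a1²−r_b1²) = 17.863863, √(r_a2²−r_b2²) = 33.243286
base pitch p_b = π·m·cos α = 6.942383
CR = (17.863863 + 33.243286 − 120.142351·sin 18.69089°)/6.942383 = 1.815811
contact ratio ≈ 1.8158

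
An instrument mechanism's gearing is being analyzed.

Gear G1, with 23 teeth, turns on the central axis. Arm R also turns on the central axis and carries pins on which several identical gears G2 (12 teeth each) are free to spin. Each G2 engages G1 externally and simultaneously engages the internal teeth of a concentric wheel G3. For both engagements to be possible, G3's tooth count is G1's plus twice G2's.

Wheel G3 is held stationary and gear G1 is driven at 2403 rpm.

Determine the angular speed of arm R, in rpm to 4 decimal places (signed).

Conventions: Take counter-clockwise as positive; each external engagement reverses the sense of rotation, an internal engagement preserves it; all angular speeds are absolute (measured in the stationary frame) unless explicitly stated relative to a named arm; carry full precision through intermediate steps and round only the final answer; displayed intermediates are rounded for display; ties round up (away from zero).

class = planetary set [G3 = 23+2·12 = 47; Willis about the carrier]
normalise by the input: solve with ω_sun = 1, then scale by 2403 rpm
ring teeth: 23 + 2·12 = 47
23(ω_sun−ω_arm) = −47(ω_ring−ω_arm),  ω_ring = 0, ω_sun = 1
23(1−ω_arm) = −47(0−ω_arm)  ⇒  70·ω_arm = 23  ⇒  ω_arm = 23/70
scale: ω_arm = 23/70 × 2403 rpm = +789.5571 rpm

+789.5571 rpm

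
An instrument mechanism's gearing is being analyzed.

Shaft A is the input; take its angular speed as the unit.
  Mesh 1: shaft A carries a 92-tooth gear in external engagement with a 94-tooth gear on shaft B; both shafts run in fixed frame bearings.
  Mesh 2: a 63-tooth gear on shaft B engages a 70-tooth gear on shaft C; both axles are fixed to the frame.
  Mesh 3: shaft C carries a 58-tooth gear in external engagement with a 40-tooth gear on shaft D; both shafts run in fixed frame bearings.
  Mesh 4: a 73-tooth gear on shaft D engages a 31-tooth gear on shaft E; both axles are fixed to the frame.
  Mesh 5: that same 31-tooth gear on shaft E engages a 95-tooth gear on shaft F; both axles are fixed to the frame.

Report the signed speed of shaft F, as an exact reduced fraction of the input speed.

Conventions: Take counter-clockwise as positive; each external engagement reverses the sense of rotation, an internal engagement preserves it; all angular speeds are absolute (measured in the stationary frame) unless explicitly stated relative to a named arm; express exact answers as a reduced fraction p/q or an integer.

-438219/446500

5-mesh fixed-axis compound train (all bearings frame-fixed)
mesh 1 [92T→94T]: |ω|/ω_in = 1×92/94 = 46/47, sense flips to −
mesh 2 [63T→70T]: |ω|/ω_in = (46/47)×63/70 = 207/235, sense flips to +
mesh 3 [58T→40T]: |ω|/ω_in = (207/235)×58/40 = 6003/4700, sense flips to −
mesh 4 [73T→31T]: |ω|/ω_in = (6003/4700)×73/31 = 438219/145700, sense flips to +
mesh 5 [31T→95T]: |ω|/ω_in = (438219/145700)×31/95 = 438219/446500, sense flips to −
signed output speed (× input speed) = -438219/446500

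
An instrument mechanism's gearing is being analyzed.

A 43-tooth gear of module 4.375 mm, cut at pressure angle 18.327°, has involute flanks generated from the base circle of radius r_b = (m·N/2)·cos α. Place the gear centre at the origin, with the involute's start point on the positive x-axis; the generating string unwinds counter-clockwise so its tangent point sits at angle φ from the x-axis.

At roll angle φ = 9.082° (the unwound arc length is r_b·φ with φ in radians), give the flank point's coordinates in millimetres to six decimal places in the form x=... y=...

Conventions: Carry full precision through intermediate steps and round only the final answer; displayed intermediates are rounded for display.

x=90.406123 y=0.118242

recognized (one wheel, involute flank): single-mesh tooth geometry, m = 4.375, N = 43
pitch radius r_p = m·N/2 = 4.375·43/2 = 94.062500
base radius r_b = r_p·cos α = 94.062500·cos 18.327° = 89.291406
roll angle φ = 9.082° = 0.15851080 rad
x = r_b·(cos φ + φ·sin φ) = 90.406123
y = r_b·(sin φ − φ·cos φ) = 0.118242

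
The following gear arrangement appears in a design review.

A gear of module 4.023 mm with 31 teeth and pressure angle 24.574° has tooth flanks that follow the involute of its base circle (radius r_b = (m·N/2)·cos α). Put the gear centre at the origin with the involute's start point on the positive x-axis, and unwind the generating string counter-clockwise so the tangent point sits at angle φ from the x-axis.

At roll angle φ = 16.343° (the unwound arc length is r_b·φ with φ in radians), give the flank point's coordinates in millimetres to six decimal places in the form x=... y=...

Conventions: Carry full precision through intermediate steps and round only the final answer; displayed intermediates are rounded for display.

single-mesh involute tooth geometry (31T wheel at module 4.023)
pitch radius r_p = m·N/2 = 4.023·31/2 = 62.356500
base radius r_b = r_p·cos α = 62.356500·cos 24.574° = 56.708555
roll angle φ = 16.343° = 0.28523916 rad
x = r_b·(cos φ + φ·sin φ) = 58.968786
y = r_b·(sin φ − φ·cos φ) = 0.435128

x=58.968786 y=0.435128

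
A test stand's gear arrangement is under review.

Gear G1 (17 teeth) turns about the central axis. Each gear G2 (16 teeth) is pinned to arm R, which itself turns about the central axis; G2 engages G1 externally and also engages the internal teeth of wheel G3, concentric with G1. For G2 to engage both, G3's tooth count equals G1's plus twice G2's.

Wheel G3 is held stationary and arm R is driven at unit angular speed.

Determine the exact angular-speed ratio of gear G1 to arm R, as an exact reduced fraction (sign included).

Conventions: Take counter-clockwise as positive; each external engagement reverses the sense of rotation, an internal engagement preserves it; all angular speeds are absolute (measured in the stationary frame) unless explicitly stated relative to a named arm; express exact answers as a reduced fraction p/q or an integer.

66/17

class = planetary set [G3 = 17+2·16 = 49; Willis about the carrier]
ring teeth: 17 + 2·16 = 49
17(ω_sun−ω_arm) = −49(ω_ring−ω_arm),  ω_ring = 0, ω_arm = 1
ω_sun = 1 − (49/17)(0−1) = 66/17
ω_out/ω_in = 66/17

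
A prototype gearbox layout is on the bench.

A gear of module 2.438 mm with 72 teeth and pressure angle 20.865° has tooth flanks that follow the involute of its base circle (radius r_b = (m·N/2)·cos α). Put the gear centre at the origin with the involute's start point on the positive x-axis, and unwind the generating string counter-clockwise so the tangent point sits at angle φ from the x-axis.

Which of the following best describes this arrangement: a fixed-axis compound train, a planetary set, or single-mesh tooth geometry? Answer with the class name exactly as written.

single-mesh tooth geometry

topology: single-mesh involute geometry — m = 2.438, N = 72
classification: single-mesh tooth geometry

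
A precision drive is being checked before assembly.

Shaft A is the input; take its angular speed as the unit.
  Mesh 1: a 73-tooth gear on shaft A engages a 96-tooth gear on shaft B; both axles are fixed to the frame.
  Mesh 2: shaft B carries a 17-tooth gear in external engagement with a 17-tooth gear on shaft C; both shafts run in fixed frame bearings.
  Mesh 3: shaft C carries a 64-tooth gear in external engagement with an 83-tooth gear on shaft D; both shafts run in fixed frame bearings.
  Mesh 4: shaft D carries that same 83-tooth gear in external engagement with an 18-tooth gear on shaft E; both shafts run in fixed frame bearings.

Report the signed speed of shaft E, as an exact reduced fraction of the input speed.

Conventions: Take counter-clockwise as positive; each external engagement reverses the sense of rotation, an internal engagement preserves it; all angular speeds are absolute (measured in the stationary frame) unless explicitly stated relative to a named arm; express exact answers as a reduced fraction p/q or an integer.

73/27

4-mesh fixed-axis compound train (all bearings frame-fixed)
mesh 1 [73T→96T]: |ω|/ω_in = 1×73/96 = 73/96, sense flips to −
mesh 2 [17T→17T]: |ω|/ω_in = (73/96)×17/17 = 73/96, sense flips to +
mesh 3 [64T→83T]: |ω|/ω_in = (73/96)×64/83 = 146/249, sense flips to −
mesh 4 [83T→18T]: |ω|/ω_in = (146/249)×83/18 = 73/27, sense flips to +
signed output speed (× input speed) = 73/27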